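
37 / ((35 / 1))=37 / 35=1.06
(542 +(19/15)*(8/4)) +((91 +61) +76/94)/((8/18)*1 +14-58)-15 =10383733/19740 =526.02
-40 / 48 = -5 / 6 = -0.83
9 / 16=0.56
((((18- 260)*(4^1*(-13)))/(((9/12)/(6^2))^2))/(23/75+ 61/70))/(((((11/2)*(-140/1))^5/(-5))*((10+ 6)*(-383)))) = -2808/37851116790025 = -0.00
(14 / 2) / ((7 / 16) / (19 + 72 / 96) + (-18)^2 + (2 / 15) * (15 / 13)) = 0.02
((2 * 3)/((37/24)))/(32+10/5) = 72/629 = 0.11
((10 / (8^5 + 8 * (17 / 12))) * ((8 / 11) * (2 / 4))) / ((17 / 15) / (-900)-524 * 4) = -810000 / 15304155458603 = -0.00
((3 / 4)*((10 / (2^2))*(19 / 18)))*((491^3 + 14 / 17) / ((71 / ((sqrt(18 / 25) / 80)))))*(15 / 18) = 12744586433*sqrt(2) / 617984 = 29165.10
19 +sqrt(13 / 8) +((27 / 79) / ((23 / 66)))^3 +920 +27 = sqrt(26) / 4 +5800504909326 / 5998805513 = 968.22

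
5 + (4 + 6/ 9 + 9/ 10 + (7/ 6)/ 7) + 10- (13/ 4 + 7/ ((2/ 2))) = 629/ 60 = 10.48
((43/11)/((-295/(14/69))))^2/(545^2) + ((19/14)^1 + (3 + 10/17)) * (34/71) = 17526574819137900413/7400771185235360625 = 2.37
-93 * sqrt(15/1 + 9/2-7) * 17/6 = -2635 * sqrt(2)/4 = -931.61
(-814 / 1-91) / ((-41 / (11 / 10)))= 24.28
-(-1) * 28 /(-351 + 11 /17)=-119 /1489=-0.08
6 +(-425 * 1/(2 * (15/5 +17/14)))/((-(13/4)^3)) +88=12374962/129623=95.47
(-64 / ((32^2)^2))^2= 1 / 268435456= 0.00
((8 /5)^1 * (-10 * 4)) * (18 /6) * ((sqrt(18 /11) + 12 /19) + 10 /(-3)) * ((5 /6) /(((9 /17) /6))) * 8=6702080 /171 - 43520 * sqrt(22) /11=20636.46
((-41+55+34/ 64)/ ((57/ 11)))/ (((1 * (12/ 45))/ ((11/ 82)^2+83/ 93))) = 156569875/ 16352768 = 9.57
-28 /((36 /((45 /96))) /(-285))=103.91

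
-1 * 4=-4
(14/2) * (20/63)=20/9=2.22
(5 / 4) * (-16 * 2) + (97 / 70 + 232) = 13537 / 70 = 193.39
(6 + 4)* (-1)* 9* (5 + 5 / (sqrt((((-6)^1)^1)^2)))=-525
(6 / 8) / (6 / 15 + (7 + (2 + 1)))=15 / 208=0.07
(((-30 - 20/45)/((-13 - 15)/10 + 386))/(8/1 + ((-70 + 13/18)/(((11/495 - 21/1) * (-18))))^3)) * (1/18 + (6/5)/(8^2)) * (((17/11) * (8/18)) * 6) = -5031303210958848/1653127241074496033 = -0.00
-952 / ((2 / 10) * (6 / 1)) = -2380 / 3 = -793.33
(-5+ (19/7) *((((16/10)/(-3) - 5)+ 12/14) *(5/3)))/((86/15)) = -28835/6321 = -4.56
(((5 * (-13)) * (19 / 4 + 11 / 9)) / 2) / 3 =-13975 / 216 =-64.70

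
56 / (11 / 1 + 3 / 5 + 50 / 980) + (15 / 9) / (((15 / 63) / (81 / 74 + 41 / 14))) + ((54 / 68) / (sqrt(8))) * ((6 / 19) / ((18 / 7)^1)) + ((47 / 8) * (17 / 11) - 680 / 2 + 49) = -248.92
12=12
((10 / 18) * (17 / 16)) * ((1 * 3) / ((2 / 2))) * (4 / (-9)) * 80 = -1700 / 27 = -62.96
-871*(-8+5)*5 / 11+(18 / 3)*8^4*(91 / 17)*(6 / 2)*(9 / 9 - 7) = -442588263 / 187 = -2366782.16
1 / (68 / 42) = 21 / 34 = 0.62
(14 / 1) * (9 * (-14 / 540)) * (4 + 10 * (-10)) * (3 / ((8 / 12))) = 7056 / 5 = 1411.20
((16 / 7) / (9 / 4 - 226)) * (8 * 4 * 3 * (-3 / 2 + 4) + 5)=-2.50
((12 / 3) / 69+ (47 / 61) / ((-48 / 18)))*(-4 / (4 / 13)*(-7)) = -707707 / 33672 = -21.02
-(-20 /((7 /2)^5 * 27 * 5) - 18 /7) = 1167014 /453789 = 2.57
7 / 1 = 7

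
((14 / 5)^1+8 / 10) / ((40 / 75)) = 27 / 4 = 6.75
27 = 27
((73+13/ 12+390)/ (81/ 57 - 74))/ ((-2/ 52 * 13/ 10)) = 529055/ 4137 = 127.88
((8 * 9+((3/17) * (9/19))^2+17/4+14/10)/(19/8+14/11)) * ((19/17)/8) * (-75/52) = -8912063435/2077530832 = -4.29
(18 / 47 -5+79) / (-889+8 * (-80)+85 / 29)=-12673 / 260004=-0.05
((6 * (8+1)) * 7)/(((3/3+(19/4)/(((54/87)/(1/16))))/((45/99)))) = 2177280/18733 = 116.23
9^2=81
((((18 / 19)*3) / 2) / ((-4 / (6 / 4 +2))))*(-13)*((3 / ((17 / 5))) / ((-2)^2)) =36855 / 10336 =3.57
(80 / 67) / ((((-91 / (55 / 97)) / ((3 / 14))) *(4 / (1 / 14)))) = -825 / 28979041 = -0.00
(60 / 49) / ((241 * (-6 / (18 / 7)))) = -180 / 82663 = -0.00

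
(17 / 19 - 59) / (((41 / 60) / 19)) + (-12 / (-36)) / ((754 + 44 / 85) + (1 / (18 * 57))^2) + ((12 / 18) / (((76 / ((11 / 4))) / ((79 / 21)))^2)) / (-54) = -14762982047425874334212909 / 9137716542196844684544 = -1615.61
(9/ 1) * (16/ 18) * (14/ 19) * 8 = 896/ 19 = 47.16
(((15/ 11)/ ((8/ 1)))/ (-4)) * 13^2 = -2535/ 352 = -7.20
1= 1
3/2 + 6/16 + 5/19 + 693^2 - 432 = 72932509/152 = 479819.14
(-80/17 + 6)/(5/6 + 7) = 132/799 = 0.17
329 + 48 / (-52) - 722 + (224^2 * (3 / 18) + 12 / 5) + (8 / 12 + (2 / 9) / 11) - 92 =50706709 / 6435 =7879.83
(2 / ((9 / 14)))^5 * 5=1457.30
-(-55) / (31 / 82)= 4510 / 31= 145.48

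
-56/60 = -14/15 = -0.93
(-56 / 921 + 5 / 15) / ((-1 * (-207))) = 251 / 190647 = 0.00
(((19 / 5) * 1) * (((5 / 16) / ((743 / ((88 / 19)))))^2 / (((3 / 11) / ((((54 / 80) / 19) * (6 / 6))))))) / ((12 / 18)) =35937 / 12754540096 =0.00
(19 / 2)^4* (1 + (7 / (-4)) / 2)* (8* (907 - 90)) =106472257 / 16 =6654516.06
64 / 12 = 16 / 3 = 5.33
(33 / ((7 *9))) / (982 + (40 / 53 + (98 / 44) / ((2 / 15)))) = 0.00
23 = 23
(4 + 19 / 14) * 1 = 75 / 14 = 5.36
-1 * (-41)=41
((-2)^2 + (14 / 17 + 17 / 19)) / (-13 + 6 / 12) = -3694 / 8075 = -0.46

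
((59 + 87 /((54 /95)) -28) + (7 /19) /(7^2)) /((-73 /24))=-1762588 /29127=-60.51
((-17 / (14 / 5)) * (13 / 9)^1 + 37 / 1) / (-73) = -3557 / 9198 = -0.39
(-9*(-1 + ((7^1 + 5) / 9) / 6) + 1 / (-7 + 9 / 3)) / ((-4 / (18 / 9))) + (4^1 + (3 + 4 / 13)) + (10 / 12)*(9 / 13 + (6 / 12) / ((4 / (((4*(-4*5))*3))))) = -2131 / 104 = -20.49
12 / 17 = 0.71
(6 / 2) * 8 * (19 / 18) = 76 / 3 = 25.33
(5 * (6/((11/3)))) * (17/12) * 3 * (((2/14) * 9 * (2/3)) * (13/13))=2295/77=29.81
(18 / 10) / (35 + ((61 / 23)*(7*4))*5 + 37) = 207 / 50980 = 0.00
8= 8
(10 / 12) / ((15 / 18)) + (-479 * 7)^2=11242610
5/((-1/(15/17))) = -75/17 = -4.41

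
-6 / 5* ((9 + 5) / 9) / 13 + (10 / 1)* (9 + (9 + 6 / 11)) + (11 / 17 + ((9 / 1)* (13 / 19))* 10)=171502271 / 692835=247.54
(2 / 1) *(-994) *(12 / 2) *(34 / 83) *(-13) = 5272176 / 83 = 63520.19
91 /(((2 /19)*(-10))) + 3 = -1669 /20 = -83.45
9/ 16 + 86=1385/ 16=86.56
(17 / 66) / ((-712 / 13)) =-221 / 46992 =-0.00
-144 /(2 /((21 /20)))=-378 /5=-75.60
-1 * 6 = -6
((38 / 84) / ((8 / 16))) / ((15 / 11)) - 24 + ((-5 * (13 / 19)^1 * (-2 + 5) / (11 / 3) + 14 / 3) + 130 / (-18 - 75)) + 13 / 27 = -137057177 / 6122655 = -22.39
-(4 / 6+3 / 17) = -43 / 51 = -0.84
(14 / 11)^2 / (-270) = -98 / 16335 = -0.01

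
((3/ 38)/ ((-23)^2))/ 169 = 3/ 3397238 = 0.00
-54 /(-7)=54 /7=7.71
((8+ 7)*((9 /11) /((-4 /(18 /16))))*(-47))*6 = 171315 /176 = 973.38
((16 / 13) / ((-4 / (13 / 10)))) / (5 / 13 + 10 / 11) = -0.31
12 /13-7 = -79 /13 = -6.08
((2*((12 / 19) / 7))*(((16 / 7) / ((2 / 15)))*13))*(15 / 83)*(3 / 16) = 105300 / 77273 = 1.36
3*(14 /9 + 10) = 104 /3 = 34.67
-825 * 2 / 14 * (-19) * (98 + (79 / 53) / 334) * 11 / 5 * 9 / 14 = 310379.13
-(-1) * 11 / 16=11 / 16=0.69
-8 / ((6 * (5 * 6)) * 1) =-0.04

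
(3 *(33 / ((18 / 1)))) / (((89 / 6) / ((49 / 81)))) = 539 / 2403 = 0.22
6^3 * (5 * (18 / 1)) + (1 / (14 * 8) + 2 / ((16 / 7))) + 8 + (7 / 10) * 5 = 2178667 / 112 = 19452.38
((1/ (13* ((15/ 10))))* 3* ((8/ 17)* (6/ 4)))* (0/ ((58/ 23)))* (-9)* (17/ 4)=0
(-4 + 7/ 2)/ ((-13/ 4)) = 2/ 13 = 0.15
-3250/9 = -361.11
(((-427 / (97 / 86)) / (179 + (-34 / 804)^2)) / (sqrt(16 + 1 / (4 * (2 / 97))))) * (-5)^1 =3956281392 * sqrt(2) / 2805958285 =1.99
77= 77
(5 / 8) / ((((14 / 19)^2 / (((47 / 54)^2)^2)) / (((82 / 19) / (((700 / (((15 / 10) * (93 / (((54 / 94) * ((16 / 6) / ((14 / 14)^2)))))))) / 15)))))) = 5538452574043 / 995515121664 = 5.56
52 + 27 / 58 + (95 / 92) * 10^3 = 1447489 / 1334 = 1085.07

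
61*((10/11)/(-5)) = -122/11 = -11.09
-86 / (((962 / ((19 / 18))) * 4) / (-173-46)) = 59641 / 11544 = 5.17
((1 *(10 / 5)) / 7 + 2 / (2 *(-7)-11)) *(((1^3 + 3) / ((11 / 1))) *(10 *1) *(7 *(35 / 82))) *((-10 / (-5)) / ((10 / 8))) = 8064 / 2255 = 3.58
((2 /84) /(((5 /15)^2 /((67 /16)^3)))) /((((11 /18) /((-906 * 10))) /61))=-1121982837165 /78848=-14229693.04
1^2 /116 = 1 /116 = 0.01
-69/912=-23/304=-0.08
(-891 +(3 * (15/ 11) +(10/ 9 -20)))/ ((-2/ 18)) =89674/ 11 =8152.18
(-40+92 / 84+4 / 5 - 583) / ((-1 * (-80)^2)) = 1019 / 10500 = 0.10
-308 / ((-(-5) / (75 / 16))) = -1155 / 4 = -288.75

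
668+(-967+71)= -228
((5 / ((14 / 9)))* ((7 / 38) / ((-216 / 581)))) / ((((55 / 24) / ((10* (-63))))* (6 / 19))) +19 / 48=732269 / 528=1386.87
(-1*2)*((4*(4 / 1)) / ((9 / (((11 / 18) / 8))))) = -22 / 81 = -0.27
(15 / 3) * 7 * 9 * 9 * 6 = 17010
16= 16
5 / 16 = 0.31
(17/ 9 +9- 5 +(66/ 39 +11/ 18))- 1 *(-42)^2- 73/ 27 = -1234475/ 702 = -1758.51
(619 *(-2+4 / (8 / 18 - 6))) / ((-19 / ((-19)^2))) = 799748 / 25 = 31989.92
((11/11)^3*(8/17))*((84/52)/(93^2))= 56/637143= 0.00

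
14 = 14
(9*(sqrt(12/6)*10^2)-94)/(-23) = 94/23-900*sqrt(2)/23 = -51.25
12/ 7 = 1.71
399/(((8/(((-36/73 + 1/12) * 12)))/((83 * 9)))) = -107001027/584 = -183220.94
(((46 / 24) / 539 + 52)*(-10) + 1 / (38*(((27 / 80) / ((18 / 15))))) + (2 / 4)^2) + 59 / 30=-954364511 / 1843380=-517.73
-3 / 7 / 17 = -3 / 119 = -0.03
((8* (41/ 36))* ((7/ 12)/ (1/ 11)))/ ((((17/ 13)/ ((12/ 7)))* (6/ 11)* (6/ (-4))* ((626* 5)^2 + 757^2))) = -128986/ 14279419773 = -0.00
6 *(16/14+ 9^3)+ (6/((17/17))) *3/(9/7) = 4394.86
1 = 1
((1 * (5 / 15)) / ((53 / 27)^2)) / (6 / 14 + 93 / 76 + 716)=129276 / 1072450919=0.00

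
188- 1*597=-409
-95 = -95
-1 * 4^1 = -4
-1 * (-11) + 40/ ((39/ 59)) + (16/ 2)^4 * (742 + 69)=129555173/ 39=3321927.51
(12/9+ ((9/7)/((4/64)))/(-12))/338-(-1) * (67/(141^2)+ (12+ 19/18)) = 204739517/15679482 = 13.06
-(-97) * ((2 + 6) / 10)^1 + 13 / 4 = 1617 / 20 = 80.85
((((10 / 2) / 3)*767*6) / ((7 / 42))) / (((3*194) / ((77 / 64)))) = 295295 / 3104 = 95.13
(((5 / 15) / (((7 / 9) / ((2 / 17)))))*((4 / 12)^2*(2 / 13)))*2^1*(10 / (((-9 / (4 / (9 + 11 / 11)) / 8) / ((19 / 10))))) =-2432 / 208845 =-0.01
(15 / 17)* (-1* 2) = -30 / 17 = -1.76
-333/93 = -111/31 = -3.58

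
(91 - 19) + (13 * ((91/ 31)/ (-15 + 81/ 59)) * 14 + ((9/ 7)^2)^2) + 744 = 779.53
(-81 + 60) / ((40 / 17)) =-357 / 40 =-8.92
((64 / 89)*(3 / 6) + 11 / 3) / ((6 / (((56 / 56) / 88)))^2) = 1075 / 74435328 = 0.00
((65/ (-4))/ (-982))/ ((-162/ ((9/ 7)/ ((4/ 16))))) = -65/ 123732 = -0.00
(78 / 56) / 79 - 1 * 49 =-108349 / 2212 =-48.98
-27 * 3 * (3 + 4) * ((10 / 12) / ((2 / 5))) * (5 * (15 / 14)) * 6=-151875 / 4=-37968.75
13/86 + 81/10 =8.25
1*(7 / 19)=7 / 19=0.37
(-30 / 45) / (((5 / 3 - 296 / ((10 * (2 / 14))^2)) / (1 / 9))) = 50 / 96777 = 0.00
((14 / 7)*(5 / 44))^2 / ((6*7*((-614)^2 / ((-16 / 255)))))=-5 / 24427644318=-0.00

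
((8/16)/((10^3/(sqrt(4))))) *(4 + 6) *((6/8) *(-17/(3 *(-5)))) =17/2000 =0.01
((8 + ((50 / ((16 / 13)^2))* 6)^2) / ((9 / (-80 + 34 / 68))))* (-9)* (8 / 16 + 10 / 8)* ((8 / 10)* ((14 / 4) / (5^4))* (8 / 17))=1251923269863 / 108800000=11506.65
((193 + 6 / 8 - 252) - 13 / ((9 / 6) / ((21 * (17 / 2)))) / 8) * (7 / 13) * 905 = -12752355 / 104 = -122618.80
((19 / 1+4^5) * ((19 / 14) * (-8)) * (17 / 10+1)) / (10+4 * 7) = -4023 / 5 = -804.60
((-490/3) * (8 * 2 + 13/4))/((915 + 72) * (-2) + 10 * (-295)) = 18865/29544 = 0.64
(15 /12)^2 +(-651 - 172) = -13143 /16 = -821.44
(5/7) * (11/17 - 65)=-5470/119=-45.97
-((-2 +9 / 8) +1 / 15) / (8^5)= 97 / 3932160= 0.00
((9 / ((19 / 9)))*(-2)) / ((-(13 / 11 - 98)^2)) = 2178 / 2394475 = 0.00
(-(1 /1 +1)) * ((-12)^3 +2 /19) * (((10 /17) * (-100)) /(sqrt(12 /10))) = -32830000 * sqrt(30) /969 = -185569.99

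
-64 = -64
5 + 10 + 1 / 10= 151 / 10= 15.10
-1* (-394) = 394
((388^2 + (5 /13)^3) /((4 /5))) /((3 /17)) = 9371116635 /8788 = 1066353.74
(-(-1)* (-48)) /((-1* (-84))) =-4 /7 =-0.57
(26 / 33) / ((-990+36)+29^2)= -26 / 3729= -0.01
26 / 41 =0.63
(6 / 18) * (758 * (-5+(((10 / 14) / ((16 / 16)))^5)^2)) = -1063178849960 / 847425747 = -1254.60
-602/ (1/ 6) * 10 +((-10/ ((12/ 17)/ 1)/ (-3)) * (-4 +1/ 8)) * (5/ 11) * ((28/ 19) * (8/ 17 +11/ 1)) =-90941585/ 2508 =-36260.60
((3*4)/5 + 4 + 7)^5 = 1350125107/3125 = 432040.03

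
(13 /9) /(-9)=-13 /81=-0.16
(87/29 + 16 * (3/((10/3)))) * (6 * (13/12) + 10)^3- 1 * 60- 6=3123879/40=78096.98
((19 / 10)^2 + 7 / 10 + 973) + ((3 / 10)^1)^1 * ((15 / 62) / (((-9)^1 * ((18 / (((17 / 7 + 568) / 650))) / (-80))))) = 827124073 / 846300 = 977.34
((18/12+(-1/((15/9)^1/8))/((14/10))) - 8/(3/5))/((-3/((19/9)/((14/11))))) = 133969/15876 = 8.44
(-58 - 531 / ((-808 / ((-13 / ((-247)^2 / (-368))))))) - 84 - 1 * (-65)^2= -2069903005 / 473993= -4366.95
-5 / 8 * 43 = -215 / 8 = -26.88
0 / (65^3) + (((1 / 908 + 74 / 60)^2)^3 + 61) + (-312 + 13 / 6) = -1565853756864556130591238791 / 6383555601073925184000000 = -245.29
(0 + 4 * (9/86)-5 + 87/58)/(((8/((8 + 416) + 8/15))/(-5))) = 817.60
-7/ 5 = -1.40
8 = 8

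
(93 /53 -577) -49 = -33085 /53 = -624.25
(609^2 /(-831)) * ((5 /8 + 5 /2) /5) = -618135 /2216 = -278.94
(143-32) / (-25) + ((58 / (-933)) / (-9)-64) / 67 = -5.40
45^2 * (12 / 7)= 24300 / 7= 3471.43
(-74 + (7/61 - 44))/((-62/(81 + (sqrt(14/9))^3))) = 5593 * sqrt(14)/5673 + 582471/3782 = 157.70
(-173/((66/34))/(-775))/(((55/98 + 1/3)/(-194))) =-55914292/2242075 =-24.94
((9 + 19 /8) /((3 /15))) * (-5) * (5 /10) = -2275 /16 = -142.19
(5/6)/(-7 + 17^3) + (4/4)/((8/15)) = 110395/58872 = 1.88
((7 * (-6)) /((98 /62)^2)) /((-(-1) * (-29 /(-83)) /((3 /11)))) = -1435734 /109417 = -13.12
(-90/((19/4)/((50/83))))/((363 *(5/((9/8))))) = -1350/190817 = -0.01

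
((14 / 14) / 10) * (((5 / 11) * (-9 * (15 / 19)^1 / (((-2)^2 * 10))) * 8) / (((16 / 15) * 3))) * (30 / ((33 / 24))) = -2025 / 4598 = -0.44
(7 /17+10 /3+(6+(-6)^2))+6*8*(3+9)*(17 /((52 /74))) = 9269081 /663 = 13980.51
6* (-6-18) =-144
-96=-96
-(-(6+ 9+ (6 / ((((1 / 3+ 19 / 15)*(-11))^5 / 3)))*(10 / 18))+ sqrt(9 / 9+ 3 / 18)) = 39579878135 / 2638659584 - sqrt(42) / 6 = 13.92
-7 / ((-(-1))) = -7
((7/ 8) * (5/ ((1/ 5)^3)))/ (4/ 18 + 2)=7875/ 32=246.09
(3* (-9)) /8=-27 /8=-3.38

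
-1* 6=-6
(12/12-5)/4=-1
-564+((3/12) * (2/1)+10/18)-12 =-10349/18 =-574.94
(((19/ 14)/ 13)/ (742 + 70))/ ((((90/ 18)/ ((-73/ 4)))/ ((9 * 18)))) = -112347/ 1477840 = -0.08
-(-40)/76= 10/19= 0.53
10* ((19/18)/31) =95/279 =0.34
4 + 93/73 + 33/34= 15499/2482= 6.24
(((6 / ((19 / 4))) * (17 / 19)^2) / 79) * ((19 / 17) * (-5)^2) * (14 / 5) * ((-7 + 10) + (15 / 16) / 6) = 180285 / 57038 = 3.16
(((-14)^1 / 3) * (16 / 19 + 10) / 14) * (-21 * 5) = 7210 / 19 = 379.47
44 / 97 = 0.45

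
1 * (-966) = -966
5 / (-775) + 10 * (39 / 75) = 161 / 31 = 5.19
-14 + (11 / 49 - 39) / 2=-1636 / 49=-33.39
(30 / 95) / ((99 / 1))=2 / 627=0.00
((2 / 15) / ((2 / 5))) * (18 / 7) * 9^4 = 39366 / 7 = 5623.71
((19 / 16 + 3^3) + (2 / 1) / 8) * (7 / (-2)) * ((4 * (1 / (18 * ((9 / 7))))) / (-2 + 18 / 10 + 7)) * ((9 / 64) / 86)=-111475 / 26947584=-0.00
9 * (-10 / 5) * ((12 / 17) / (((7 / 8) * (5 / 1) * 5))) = -1728 / 2975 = -0.58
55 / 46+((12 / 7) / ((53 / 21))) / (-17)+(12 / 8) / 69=24400 / 20723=1.18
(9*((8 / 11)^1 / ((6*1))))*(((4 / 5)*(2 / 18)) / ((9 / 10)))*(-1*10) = -320 / 297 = -1.08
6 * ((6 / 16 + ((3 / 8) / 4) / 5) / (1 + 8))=0.26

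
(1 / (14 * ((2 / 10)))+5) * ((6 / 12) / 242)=75 / 6776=0.01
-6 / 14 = -3 / 7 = -0.43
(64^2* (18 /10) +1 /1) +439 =39064 /5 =7812.80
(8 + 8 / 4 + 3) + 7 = 20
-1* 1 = -1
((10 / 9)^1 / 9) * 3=10 / 27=0.37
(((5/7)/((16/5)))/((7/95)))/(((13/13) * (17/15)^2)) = 534375/226576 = 2.36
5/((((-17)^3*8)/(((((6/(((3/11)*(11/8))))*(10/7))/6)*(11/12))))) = -275/619038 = -0.00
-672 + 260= -412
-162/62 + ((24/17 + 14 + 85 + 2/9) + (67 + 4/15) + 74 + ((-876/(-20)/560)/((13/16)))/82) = 211724431507/884806650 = 239.29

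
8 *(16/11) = 128/11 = 11.64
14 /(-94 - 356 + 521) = 0.20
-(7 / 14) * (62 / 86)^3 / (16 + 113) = -29791 / 20512806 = -0.00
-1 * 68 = -68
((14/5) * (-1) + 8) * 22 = 572/5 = 114.40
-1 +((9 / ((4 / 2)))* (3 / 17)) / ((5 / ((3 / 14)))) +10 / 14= -599 / 2380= -0.25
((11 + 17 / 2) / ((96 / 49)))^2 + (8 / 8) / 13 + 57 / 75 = 132989037 / 1331200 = 99.90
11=11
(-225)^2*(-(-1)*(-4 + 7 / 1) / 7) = 151875 / 7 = 21696.43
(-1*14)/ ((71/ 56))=-784/ 71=-11.04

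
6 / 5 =1.20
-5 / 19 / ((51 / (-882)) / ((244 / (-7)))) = -51240 / 323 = -158.64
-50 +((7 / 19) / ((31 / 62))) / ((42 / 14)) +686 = 36266 / 57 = 636.25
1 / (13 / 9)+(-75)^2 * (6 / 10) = 43884 / 13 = 3375.69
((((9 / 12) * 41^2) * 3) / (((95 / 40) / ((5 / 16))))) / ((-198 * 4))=-8405 / 13376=-0.63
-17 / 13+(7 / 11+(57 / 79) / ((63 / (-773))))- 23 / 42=-1592947 / 158158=-10.07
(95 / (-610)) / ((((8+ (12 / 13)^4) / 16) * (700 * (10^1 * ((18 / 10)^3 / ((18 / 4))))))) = -542659 / 17239820976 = -0.00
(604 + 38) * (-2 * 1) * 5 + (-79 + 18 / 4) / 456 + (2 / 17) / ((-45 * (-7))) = -6420.16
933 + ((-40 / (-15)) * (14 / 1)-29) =2824 / 3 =941.33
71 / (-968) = -71 / 968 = -0.07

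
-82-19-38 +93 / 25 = -3382 / 25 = -135.28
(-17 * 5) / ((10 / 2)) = -17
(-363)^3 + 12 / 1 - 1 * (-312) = -47831823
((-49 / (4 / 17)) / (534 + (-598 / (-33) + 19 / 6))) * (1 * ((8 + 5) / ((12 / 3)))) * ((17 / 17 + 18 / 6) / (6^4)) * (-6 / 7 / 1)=17017 / 5277456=0.00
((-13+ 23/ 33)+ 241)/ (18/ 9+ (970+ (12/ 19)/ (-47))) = 6739471/ 28643472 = 0.24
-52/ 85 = -0.61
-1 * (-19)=19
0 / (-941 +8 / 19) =0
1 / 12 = 0.08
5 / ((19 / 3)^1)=15 / 19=0.79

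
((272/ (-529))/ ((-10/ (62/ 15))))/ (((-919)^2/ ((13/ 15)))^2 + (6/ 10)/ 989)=15318836/ 68449450072730332635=0.00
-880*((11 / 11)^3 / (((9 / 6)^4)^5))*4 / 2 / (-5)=369098752 / 3486784401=0.11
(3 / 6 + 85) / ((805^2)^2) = 171 / 839872801250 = 0.00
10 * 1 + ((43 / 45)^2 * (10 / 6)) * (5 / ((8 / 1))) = 21289 / 1944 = 10.95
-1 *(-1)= 1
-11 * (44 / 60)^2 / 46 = -1331 / 10350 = -0.13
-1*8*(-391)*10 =31280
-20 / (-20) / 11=0.09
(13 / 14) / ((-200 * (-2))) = 13 / 5600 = 0.00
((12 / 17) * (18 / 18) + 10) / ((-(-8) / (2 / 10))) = 91 / 340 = 0.27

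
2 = 2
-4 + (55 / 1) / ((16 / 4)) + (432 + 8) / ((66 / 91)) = 7397 / 12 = 616.42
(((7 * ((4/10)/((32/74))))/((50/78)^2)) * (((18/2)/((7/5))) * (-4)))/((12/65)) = -2194803/1000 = -2194.80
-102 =-102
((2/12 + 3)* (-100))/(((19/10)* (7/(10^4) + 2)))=-5000000/60021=-83.30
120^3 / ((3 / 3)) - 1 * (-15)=1728015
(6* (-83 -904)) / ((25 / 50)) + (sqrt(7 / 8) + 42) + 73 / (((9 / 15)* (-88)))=-3116093 / 264 + sqrt(14) / 4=-11802.45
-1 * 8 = -8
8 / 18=4 / 9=0.44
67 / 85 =0.79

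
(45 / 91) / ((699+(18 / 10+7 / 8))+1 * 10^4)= 200 / 4328233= 0.00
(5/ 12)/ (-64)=-5/ 768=-0.01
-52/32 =-13/8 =-1.62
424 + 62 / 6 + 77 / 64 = 83623 / 192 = 435.54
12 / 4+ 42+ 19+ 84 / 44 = 725 / 11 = 65.91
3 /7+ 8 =59 /7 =8.43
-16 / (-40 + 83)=-16 / 43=-0.37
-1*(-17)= 17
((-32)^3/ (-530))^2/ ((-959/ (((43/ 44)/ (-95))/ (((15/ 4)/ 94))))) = 1085016113152/ 1055645023125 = 1.03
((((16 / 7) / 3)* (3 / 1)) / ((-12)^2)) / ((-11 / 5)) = -5 / 693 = -0.01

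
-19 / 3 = -6.33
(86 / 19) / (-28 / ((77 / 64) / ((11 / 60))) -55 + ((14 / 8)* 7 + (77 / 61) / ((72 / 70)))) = -118035 / 1194074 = -0.10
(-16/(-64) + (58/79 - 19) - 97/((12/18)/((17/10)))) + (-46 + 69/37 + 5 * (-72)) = -19569513/29230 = -669.50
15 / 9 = 5 / 3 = 1.67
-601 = -601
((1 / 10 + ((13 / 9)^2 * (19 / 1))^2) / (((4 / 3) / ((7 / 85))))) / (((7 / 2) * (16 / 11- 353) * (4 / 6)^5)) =-1134229481 / 1893283200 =-0.60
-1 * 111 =-111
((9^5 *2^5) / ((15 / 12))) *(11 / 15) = 27713664 / 25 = 1108546.56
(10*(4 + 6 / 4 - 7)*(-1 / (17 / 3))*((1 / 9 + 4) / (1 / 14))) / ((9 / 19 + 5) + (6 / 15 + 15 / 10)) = 492100 / 23817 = 20.66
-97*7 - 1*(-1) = -678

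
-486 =-486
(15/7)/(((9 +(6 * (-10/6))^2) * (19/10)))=150/14497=0.01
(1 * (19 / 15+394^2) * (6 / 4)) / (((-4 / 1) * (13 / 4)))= -17911.99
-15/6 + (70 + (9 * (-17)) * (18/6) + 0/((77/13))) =-391.50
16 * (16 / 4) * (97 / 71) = 6208 / 71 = 87.44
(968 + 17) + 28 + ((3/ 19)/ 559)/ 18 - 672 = 21730567/ 63726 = 341.00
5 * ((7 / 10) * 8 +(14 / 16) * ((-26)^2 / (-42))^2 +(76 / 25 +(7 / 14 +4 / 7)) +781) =1602383 / 315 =5086.93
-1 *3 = -3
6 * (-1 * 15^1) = -90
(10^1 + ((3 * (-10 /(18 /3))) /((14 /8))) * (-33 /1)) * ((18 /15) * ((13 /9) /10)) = 18.08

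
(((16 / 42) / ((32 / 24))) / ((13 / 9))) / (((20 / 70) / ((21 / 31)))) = 189 / 403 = 0.47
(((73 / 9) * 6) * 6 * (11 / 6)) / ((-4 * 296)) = -803 / 1776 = -0.45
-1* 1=-1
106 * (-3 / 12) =-53 / 2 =-26.50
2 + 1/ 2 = 5/ 2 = 2.50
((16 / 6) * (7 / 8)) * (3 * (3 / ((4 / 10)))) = 105 / 2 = 52.50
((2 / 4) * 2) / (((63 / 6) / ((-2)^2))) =8 / 21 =0.38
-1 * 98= -98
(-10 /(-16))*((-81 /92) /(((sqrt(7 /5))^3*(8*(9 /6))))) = -675*sqrt(35) /144256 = -0.03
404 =404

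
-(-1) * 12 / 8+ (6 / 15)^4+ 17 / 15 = 9971 / 3750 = 2.66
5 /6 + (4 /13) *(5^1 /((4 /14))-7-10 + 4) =173 /78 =2.22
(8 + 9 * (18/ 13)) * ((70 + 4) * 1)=19684/ 13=1514.15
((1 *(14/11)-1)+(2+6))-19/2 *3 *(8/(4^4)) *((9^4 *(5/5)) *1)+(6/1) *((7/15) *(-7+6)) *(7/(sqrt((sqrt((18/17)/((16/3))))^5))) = -4107923/704-13328 *2^(3/4) *51^(1/4)/405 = -5983.02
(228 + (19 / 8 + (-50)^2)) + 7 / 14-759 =1971.88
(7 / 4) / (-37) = -7 / 148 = -0.05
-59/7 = -8.43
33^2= 1089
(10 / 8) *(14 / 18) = 35 / 36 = 0.97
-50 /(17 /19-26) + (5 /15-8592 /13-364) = -6341131 /6201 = -1022.60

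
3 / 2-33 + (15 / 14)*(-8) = -561 / 14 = -40.07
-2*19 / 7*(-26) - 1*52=624 / 7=89.14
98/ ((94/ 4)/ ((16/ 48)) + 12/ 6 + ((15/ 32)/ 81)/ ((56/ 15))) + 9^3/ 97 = 1005736113/ 113422585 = 8.87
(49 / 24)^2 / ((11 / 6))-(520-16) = -529823 / 1056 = -501.73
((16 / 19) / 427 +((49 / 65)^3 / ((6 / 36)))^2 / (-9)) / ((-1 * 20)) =111992687499213 / 3059367298203125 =0.04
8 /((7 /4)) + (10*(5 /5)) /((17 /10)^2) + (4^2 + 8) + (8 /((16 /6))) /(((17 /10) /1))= 68370 /2023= 33.80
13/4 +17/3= 107/12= 8.92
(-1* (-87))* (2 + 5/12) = 841/4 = 210.25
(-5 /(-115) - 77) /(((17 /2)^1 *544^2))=-885 /28927744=-0.00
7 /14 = 1 /2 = 0.50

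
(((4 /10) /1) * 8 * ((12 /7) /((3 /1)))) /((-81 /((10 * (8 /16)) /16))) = -4 /567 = -0.01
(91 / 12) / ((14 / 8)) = 13 / 3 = 4.33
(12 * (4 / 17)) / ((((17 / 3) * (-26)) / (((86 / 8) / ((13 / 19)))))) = -14706 / 48841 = -0.30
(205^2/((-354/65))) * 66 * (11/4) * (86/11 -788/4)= 264956050.32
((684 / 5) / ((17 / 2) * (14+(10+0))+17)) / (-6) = -114 / 1105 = -0.10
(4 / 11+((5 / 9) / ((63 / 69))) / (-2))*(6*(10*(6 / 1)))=4940 / 231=21.39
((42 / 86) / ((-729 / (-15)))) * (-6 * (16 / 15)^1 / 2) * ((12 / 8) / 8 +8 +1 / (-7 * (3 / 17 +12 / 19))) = -234169 / 909063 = -0.26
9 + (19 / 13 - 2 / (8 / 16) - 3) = 45 / 13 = 3.46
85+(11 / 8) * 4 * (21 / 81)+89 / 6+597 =18853 / 27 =698.26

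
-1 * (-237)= 237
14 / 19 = 0.74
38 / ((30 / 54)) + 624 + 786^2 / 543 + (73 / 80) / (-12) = 317992931 / 173760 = 1830.07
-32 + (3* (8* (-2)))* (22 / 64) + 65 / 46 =-1083 / 23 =-47.09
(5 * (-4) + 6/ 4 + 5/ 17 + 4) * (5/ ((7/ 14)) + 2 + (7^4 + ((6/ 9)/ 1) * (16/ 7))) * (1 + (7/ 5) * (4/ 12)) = -2565673/ 51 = -50307.31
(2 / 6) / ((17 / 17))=1 / 3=0.33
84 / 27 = 28 / 9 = 3.11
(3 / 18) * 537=179 / 2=89.50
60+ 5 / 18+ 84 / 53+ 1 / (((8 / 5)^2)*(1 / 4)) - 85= -164659 / 7632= -21.57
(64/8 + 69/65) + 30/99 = 20087/2145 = 9.36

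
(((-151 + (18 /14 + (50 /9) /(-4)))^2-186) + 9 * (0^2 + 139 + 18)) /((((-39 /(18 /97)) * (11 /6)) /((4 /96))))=-34723943 /13346424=-2.60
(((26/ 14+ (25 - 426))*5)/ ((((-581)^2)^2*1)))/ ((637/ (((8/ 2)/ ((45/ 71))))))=-793496/ 4572824262002451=-0.00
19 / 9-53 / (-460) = 9217 / 4140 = 2.23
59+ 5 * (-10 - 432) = -2151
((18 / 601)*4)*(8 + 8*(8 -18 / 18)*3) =12672 / 601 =21.08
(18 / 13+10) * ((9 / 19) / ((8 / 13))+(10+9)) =225.07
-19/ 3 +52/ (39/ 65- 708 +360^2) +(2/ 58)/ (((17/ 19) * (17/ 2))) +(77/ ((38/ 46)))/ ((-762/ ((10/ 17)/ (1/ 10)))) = -91857308897495/ 13033202744439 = -7.05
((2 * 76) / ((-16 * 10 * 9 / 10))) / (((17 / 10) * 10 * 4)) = -19 / 1224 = -0.02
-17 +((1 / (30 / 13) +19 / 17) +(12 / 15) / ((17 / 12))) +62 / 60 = -3532 / 255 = -13.85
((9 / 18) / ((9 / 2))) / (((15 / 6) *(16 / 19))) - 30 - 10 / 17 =-186877 / 6120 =-30.54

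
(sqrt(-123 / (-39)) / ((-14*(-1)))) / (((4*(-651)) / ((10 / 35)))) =-sqrt(533) / 1658748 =-0.00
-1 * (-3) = 3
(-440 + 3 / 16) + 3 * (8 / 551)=-3877003 / 8816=-439.77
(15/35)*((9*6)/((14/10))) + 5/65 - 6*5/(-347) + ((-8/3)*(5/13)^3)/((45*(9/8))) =151510969741/9077408613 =16.69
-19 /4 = -4.75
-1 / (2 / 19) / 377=-19 / 754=-0.03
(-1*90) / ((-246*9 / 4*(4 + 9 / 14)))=56 / 1599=0.04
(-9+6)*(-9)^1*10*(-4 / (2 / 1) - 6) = -2160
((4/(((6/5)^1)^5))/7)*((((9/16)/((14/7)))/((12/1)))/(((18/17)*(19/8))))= 53125/24820992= 0.00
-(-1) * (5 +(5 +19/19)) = 11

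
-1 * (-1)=1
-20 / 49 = -0.41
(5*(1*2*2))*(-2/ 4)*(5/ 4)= -25/ 2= -12.50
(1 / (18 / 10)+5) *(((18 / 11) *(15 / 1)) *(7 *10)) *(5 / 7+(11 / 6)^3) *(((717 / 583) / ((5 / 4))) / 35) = 248488300 / 134673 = 1845.12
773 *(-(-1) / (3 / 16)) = 12368 / 3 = 4122.67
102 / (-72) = -17 / 12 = -1.42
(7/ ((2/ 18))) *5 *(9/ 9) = 315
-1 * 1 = -1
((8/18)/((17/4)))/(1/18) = 32/17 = 1.88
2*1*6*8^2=768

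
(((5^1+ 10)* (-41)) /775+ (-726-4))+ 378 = -54683 /155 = -352.79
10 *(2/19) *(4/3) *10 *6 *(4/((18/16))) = 51200/171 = 299.42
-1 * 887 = -887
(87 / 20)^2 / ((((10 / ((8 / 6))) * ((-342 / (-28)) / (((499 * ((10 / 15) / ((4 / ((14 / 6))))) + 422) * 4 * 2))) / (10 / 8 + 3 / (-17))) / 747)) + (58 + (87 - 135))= 395542078637 / 484500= 816392.32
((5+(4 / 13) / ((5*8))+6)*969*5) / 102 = 522.87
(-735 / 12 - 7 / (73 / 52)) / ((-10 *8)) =19341 / 23360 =0.83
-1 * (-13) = 13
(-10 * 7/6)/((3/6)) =-70/3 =-23.33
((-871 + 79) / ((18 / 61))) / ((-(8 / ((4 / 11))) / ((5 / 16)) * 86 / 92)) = 7015 / 172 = 40.78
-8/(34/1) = -4/17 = -0.24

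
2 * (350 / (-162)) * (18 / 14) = -50 / 9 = -5.56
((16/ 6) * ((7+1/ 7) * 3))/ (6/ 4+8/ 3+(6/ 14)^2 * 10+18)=16800/ 7057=2.38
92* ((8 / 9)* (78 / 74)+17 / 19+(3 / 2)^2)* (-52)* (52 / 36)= -535364284 / 18981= -28205.27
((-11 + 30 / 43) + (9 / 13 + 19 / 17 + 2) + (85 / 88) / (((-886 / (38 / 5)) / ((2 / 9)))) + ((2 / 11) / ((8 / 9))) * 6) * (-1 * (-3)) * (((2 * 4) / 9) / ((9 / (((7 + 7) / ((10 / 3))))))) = -122926634474 / 18754788195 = -6.55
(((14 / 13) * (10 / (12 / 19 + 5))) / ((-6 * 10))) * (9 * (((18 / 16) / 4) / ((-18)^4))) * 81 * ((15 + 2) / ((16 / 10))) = -11305 / 17092608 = -0.00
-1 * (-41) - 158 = -117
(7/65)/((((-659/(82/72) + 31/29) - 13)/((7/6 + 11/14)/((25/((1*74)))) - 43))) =23234249/3423137250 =0.01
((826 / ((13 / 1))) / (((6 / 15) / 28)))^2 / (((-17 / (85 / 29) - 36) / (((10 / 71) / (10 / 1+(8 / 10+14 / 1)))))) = -208947025000 / 77741521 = -2687.71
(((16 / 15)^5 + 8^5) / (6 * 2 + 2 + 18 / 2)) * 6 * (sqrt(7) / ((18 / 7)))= 174189740032 * sqrt(7) / 52396875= 8795.61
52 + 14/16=423/8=52.88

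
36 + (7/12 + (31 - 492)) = -5093/12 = -424.42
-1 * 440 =-440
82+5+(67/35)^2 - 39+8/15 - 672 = -2277773/3675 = -619.80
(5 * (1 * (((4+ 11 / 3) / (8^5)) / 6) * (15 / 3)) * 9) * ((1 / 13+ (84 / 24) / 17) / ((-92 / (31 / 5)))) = -19375 / 115867648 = -0.00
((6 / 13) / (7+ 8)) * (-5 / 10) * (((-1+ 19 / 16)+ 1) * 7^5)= -319333 / 1040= -307.05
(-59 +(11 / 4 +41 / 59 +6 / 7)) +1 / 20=-112848 / 2065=-54.65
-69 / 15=-23 / 5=-4.60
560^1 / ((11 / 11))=560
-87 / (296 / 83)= -7221 / 296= -24.40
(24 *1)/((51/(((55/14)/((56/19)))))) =0.63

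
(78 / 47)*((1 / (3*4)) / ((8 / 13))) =169 / 752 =0.22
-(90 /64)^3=-91125 /32768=-2.78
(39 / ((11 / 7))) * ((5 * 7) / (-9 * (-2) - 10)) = 9555 / 88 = 108.58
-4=-4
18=18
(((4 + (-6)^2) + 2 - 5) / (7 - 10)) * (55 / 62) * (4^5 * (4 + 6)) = -10419200 / 93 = -112034.41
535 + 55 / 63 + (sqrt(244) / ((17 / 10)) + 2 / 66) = 20 *sqrt(61) / 17 + 371381 / 693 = 545.09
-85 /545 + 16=1727 /109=15.84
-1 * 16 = -16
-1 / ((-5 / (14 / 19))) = 14 / 95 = 0.15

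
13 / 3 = 4.33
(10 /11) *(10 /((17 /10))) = 5.35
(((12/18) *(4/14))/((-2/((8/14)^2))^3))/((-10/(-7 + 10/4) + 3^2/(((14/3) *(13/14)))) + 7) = -39936/544361923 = -0.00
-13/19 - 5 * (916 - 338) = -54923/19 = -2890.68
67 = 67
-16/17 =-0.94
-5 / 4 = -1.25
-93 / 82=-1.13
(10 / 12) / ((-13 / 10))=-25 / 39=-0.64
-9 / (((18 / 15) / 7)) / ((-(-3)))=-35 / 2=-17.50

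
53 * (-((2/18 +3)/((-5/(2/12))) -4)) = 29362/135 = 217.50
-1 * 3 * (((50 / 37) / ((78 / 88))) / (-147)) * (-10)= -22000 / 70707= -0.31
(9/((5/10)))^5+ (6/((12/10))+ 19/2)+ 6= 3779177/2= 1889588.50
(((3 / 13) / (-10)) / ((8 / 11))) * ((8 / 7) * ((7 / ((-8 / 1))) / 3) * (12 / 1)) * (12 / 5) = 99 / 325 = 0.30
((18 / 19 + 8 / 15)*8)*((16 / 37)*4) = 216064 / 10545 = 20.49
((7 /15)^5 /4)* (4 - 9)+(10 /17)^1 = 5789281 /10327500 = 0.56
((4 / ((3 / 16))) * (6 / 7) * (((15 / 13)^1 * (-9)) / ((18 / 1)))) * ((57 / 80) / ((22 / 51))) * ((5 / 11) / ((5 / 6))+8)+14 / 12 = -9760211 / 66066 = -147.73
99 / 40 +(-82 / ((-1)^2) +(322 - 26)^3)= 1037370259 / 40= 25934256.48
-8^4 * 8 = -32768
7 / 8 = 0.88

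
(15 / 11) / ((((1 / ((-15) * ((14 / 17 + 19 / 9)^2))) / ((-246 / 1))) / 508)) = 209947281400 / 9537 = 22013975.19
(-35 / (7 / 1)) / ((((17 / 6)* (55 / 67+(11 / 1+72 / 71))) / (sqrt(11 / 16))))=-23785* sqrt(11) / 691968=-0.11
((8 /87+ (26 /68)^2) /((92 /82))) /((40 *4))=981991 /740209920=0.00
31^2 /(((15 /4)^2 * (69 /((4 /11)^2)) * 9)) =246016 /16906725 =0.01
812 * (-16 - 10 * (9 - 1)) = -77952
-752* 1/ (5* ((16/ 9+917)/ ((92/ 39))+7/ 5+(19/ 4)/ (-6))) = -138368/ 358883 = -0.39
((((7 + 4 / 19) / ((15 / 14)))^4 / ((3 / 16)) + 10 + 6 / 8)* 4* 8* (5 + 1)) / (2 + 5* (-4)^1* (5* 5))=-6935709877951112 / 1642777655625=-4221.94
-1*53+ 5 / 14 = -737 / 14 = -52.64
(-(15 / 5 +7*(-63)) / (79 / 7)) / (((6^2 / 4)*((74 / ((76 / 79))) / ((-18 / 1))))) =-1.01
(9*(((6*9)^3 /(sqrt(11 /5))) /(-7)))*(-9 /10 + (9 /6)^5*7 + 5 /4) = -216650781*sqrt(55) /220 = -7303296.34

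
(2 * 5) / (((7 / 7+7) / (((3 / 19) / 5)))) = 3 / 76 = 0.04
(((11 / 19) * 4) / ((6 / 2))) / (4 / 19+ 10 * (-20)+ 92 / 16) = -176 / 44241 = -0.00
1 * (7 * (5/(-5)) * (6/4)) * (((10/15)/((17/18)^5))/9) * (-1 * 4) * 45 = 264539520/1419857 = 186.31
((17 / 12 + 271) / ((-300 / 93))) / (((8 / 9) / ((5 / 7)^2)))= -48.47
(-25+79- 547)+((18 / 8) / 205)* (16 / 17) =-1718069 / 3485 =-492.99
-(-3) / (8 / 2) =3 / 4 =0.75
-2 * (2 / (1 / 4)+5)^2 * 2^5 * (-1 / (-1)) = -10816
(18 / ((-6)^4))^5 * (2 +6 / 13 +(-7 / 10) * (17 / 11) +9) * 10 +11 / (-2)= -1521812702725 / 276693221376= -5.50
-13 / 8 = -1.62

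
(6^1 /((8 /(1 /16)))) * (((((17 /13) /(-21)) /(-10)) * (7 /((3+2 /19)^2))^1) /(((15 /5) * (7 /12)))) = 6137 /50683360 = 0.00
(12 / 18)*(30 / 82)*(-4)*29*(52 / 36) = -15080 / 369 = -40.87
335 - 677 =-342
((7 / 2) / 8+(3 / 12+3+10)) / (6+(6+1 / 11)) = 2409 / 2128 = 1.13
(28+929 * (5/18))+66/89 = 459449/1602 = 286.80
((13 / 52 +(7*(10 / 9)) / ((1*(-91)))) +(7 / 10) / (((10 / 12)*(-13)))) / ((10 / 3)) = 1169 / 39000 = 0.03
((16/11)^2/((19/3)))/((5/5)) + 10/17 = 36046/39083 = 0.92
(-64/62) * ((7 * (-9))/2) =1008/31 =32.52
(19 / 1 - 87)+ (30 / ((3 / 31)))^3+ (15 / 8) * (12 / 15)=59581867 / 2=29790933.50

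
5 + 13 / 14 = 83 / 14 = 5.93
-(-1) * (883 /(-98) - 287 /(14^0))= -29009 /98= -296.01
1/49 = 0.02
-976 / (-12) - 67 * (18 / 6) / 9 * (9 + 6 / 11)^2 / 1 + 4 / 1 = -707699 / 363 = -1949.58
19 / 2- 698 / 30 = -413 / 30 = -13.77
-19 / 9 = -2.11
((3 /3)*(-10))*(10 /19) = -100 /19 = -5.26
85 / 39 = 2.18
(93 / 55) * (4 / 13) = 372 / 715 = 0.52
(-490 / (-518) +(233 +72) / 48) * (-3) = -12965 / 592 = -21.90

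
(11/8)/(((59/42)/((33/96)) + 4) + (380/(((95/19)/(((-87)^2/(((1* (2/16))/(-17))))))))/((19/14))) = -2541/106528876448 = -0.00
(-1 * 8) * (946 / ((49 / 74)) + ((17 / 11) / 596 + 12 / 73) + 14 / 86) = -2881929459022 / 252096229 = -11431.86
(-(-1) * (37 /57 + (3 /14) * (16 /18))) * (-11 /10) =-737 /798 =-0.92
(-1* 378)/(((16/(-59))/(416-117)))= 3334149/8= 416768.62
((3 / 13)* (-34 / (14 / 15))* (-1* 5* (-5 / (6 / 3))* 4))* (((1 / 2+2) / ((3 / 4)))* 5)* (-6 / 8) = 478125 / 91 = 5254.12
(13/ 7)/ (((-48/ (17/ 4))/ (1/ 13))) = -17/ 1344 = -0.01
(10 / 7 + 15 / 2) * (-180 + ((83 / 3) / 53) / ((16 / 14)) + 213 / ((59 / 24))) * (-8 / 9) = 871487125 / 1182006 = 737.30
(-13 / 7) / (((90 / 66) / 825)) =-7865 / 7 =-1123.57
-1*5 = -5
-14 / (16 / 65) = -455 / 8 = -56.88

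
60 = 60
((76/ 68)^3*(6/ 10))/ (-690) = -6859/ 5649950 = -0.00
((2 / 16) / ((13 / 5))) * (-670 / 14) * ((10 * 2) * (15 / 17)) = -125625 / 3094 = -40.60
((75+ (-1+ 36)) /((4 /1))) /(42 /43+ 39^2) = 473 /26178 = 0.02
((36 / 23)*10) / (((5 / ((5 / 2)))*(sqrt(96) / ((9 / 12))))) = 45*sqrt(6) / 184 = 0.60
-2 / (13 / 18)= -36 / 13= -2.77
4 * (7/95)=28/95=0.29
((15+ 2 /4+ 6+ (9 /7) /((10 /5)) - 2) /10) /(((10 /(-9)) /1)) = -1269 /700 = -1.81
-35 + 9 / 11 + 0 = -376 / 11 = -34.18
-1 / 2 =-0.50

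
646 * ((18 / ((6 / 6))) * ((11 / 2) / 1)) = 63954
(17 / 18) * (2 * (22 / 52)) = 187 / 234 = 0.80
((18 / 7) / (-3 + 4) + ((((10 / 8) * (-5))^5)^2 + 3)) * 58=19359589808986331 / 3670016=5275069593.43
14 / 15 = 0.93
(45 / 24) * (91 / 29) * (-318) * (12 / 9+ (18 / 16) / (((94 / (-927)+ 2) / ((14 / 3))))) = -1252451109 / 163328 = -7668.32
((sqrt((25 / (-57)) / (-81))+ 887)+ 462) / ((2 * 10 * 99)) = sqrt(57) / 203148+ 1349 / 1980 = 0.68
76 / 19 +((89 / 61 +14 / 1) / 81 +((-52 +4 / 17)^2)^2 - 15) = 2963090313070432 / 412677261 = 7180163.76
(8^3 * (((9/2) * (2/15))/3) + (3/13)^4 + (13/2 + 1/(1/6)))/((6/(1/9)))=10939133/5140980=2.13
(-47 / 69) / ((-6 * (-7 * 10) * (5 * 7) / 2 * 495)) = -0.00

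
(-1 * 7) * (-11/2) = 77/2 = 38.50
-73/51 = -1.43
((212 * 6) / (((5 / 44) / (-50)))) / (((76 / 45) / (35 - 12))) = -144817200 / 19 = -7621957.89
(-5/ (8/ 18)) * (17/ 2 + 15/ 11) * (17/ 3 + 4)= -94395/ 88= -1072.67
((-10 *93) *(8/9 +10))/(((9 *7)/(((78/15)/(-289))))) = 22568/7803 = 2.89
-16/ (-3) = 16/ 3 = 5.33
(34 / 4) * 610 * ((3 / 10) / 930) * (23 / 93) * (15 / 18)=23851 / 69192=0.34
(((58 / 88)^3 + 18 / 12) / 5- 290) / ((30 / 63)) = -518131467 / 851840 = -608.25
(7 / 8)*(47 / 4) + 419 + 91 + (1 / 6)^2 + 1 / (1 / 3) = 523.31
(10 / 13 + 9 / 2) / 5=137 / 130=1.05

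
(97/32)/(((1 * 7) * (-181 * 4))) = -97/162176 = -0.00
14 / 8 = 7 / 4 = 1.75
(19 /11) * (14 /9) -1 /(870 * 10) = 771367 /287100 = 2.69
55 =55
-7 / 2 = -3.50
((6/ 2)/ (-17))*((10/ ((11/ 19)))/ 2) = -285/ 187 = -1.52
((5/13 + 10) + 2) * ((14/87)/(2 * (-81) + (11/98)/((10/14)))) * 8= -1262240/12813099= -0.10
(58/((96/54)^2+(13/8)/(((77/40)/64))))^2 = 32715042129/31803728896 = 1.03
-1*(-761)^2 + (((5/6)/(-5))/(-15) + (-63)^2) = -51763679/90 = -575151.99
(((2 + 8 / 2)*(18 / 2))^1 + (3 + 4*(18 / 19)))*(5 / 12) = 1925 / 76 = 25.33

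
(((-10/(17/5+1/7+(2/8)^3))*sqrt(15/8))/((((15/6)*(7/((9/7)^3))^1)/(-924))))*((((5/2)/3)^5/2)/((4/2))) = 43.38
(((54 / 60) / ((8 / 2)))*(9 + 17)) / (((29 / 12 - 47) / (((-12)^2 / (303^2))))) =-5616 / 27287675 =-0.00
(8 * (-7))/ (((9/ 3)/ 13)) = -728/ 3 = -242.67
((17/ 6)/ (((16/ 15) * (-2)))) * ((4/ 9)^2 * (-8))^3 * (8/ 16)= 1392640/ 531441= 2.62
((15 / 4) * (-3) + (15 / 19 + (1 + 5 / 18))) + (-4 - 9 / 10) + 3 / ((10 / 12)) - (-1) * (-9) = -66631 / 3420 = -19.48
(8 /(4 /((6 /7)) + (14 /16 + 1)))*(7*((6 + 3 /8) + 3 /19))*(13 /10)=1084356 /14915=72.70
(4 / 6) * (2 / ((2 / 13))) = 26 / 3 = 8.67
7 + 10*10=107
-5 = -5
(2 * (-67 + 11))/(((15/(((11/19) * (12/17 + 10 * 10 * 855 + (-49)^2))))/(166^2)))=-50730963266368/4845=-10470787051.88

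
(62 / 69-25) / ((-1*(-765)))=-1663 / 52785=-0.03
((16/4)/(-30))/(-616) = 1/4620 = 0.00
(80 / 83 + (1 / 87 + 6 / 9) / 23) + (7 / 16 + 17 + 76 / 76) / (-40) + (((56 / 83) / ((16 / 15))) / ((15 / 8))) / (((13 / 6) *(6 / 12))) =233195075 / 276362112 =0.84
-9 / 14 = -0.64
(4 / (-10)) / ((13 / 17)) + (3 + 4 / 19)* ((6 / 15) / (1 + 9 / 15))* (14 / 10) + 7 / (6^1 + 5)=67217 / 54340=1.24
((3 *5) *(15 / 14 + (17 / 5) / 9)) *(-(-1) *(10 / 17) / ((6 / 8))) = 18260 / 1071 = 17.05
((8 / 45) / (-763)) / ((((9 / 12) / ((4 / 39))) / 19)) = -2432 / 4017195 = -0.00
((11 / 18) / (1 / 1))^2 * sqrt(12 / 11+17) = 1.59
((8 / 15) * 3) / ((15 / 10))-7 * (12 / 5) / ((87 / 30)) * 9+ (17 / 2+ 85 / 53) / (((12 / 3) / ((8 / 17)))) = -1150043 / 23055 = -49.88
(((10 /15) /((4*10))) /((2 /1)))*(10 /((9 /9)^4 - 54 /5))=-5 /588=-0.01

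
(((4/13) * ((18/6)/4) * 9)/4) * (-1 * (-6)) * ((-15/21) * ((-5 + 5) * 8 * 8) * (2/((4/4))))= 0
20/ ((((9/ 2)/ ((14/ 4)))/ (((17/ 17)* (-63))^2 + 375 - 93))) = 198380/ 3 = 66126.67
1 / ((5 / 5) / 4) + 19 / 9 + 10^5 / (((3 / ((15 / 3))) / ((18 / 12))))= 2250055 / 9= 250006.11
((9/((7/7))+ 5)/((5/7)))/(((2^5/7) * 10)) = 343/800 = 0.43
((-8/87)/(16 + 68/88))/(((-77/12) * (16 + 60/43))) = 688/14007609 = 0.00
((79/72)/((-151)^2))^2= 6241/2695086955584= 0.00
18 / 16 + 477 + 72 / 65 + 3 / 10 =249357 / 520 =479.53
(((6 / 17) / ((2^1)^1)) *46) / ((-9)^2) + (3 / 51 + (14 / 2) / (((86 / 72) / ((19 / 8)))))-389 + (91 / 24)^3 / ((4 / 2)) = -347.67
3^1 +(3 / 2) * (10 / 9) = 14 / 3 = 4.67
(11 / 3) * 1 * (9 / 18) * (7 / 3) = 77 / 18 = 4.28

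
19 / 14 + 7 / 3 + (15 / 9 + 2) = 103 / 14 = 7.36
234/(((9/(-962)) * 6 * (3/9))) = -12506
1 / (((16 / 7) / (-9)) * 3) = -21 / 16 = -1.31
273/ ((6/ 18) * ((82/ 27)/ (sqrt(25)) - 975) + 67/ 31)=-3427515/ 4050698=-0.85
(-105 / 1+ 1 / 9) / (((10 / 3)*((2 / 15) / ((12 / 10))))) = -1416 / 5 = -283.20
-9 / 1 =-9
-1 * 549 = -549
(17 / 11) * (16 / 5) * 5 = 272 / 11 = 24.73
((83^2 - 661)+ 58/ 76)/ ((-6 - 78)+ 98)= 236693/ 532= 444.91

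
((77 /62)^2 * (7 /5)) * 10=41503 /1922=21.59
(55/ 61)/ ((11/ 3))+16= 991/ 61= 16.25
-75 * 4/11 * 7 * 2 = -4200/11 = -381.82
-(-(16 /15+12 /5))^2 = -2704 /225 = -12.02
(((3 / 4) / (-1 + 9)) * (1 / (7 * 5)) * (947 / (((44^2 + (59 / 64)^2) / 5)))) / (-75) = -121216 / 1388333975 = -0.00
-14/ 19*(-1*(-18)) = -252/ 19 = -13.26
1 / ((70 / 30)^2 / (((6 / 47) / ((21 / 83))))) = 1494 / 16121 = 0.09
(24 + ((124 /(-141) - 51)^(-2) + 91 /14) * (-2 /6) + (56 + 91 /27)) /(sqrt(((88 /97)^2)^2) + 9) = 8.27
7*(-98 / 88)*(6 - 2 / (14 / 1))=-2009 / 44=-45.66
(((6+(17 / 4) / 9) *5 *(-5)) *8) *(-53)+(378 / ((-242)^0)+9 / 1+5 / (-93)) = 19248908 / 279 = 68992.50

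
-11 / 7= -1.57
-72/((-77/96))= 6912/77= 89.77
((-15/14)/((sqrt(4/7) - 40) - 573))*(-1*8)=-12260/876793 - 40*sqrt(7)/6137551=-0.01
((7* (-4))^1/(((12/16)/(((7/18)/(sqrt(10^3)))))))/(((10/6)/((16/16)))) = -0.28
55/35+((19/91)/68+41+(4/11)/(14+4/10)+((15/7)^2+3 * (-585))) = -1707.81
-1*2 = -2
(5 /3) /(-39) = -0.04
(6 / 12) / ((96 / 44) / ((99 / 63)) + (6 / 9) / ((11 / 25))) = 363 / 2108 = 0.17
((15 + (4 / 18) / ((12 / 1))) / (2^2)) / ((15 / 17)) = 13787 / 3240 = 4.26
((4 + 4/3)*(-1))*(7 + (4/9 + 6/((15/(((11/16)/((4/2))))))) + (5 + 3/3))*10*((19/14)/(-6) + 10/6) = -169037/162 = -1043.44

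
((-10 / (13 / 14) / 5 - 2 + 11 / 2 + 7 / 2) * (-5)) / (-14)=45 / 26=1.73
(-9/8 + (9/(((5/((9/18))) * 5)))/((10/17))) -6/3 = -2.82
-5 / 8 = -0.62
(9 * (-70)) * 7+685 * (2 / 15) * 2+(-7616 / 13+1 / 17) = -3191099 / 663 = -4813.12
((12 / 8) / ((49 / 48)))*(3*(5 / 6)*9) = 1620 / 49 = 33.06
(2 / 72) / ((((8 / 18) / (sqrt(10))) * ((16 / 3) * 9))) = sqrt(10) / 768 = 0.00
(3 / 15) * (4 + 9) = 13 / 5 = 2.60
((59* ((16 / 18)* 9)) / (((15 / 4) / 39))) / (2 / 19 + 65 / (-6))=-2798016 / 6115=-457.57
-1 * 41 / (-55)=41 / 55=0.75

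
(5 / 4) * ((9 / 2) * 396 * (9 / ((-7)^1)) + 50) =-19610 / 7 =-2801.43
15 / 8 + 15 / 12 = 25 / 8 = 3.12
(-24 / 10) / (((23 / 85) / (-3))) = 612 / 23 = 26.61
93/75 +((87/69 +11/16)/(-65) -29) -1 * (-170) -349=-24732081/119600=-206.79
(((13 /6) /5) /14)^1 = 13 /420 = 0.03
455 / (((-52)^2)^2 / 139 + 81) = 1807 / 209225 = 0.01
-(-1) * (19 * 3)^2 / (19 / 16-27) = -51984 / 413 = -125.87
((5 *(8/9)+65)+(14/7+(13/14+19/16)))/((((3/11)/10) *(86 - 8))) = 34.58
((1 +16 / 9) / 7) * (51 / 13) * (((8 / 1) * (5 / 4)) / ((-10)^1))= -425 / 273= -1.56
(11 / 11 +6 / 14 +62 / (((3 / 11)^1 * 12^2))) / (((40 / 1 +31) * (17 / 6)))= 0.01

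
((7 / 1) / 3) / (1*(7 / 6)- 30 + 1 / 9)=-42 / 517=-0.08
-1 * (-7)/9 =7/9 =0.78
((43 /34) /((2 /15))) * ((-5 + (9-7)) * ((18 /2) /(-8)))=17415 /544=32.01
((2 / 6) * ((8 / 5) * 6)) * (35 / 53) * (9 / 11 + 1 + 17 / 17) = 3472 / 583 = 5.96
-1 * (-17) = 17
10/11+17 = 197/11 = 17.91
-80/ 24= -10/ 3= -3.33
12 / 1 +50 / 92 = 12.54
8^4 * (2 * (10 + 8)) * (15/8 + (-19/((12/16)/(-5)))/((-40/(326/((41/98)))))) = -14906591232/41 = -363575395.90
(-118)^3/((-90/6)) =109535.47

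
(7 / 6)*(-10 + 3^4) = 497 / 6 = 82.83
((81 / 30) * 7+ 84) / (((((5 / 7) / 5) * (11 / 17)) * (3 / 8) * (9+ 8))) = 9604 / 55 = 174.62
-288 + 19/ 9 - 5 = -2618/ 9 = -290.89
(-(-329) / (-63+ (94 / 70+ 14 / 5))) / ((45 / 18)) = -2303 / 1030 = -2.24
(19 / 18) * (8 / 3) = 76 / 27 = 2.81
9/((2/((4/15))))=6/5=1.20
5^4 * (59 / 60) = 614.58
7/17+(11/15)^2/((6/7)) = 23849/22950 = 1.04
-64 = -64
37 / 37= 1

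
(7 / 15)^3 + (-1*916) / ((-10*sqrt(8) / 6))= 343 / 3375 + 687*sqrt(2) / 5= 194.41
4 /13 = 0.31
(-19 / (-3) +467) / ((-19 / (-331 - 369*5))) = 3089920 / 57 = 54209.12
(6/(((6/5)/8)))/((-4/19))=-190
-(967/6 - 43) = -709/6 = -118.17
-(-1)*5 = 5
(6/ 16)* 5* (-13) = -195/ 8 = -24.38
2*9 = 18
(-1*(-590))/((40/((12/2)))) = 177/2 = 88.50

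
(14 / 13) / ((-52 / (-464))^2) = 188384 / 2197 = 85.75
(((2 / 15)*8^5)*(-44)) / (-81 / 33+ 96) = -31719424 / 15435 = -2055.03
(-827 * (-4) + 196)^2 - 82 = 12277934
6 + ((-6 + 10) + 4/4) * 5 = 31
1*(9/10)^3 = 729/1000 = 0.73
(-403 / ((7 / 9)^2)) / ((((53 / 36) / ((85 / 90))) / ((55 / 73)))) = -61042410 / 189581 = -321.99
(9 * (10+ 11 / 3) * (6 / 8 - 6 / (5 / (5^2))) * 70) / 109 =-2310.48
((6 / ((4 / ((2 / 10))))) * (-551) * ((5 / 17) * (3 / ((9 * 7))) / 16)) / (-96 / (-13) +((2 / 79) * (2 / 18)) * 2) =-5092893 / 260116864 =-0.02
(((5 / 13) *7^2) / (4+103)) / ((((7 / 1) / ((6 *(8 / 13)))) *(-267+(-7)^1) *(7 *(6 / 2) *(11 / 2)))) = -80 / 27251081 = -0.00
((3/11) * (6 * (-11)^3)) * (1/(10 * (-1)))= 217.80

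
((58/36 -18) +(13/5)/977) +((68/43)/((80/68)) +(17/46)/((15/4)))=-1299527363/86962770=-14.94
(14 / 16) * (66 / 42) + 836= 6699 / 8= 837.38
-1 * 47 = -47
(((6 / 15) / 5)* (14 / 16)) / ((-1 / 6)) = -21 / 50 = -0.42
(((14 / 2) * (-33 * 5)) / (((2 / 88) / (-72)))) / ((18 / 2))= 406560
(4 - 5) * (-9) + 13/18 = 175/18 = 9.72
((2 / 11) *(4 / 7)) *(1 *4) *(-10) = -320 / 77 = -4.16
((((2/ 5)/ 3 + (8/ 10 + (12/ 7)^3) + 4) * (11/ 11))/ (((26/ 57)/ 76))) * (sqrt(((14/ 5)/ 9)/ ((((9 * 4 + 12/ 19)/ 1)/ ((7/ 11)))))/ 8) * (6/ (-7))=-9260011 * sqrt(90915)/ 213363150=-13.09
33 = 33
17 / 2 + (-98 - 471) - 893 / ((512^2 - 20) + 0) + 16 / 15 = -115769839 / 206940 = -559.44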